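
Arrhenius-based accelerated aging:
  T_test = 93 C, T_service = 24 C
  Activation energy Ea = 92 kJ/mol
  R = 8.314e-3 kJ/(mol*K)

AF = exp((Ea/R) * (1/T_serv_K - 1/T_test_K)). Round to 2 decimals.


T_test_K = 366.15, T_serv_K = 297.15
AF = exp((92/8.314e-3) * (1/297.15 - 1/366.15))
= 1116.17

1116.17


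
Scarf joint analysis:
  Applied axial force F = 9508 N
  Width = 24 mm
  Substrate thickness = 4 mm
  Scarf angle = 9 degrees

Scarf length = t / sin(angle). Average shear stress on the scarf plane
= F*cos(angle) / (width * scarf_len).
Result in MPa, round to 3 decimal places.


Scarf length = 4 / sin(9 deg) = 25.5698 mm
cos(9 deg) = 0.987688
Shear = 9508 * 0.987688 / (24 * 25.5698)
= 15.303 MPa

15.303


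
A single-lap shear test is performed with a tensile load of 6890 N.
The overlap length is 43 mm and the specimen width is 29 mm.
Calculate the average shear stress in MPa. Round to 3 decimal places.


Shear stress = F / (overlap * width)
= 6890 / (43 * 29)
= 6890 / 1247
= 5.525 MPa

5.525


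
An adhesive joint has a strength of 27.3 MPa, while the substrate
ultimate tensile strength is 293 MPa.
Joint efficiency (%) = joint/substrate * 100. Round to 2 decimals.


Efficiency = 27.3 / 293 * 100
= 9.32%

9.32


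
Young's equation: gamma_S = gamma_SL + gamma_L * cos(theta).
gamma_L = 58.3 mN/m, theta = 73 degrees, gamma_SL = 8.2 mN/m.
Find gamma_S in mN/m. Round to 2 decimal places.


cos(73 deg) = 0.292372
gamma_S = 8.2 + 58.3 * 0.292372
= 25.25 mN/m

25.25


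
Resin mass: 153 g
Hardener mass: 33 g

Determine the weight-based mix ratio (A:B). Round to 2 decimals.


Ratio = 153 / 33 = 4.64

4.64


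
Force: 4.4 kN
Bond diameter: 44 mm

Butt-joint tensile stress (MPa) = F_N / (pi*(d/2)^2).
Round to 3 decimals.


F_N = 4.4 * 1000 = 4400.0 N
A = pi*(22.0)^2 = 1520.5308 mm^2
stress = 4400.0 / 1520.5308 = 2.894 MPa

2.894


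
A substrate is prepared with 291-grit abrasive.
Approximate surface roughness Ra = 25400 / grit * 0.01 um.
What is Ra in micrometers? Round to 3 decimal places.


Ra = 25400 / 291 * 0.01 = 0.873 um

0.873


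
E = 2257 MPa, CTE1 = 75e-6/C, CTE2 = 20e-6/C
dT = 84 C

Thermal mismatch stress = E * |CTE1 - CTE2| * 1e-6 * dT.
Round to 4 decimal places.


= 2257 * 55e-6 * 84
= 10.4273 MPa

10.4273


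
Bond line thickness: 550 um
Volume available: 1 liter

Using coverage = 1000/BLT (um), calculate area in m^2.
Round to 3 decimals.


1 L = 1e6 mm^3, thickness = 550 um = 0.55 mm
Area = 1e6 / 0.55 mm^2 = (1e6 / 0.55) / 1e6 m^2 = 1000 / 550 m^2
= 1.818 m^2

1.818


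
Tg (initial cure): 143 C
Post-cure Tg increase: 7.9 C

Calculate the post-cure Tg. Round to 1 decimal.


Post-cure Tg = 143 + 7.9 = 150.9 C

150.9


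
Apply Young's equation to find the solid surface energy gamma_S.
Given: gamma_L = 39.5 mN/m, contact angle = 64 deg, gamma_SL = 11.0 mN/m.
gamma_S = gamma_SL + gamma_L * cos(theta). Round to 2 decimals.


theta_rad = 64 * pi/180 = 1.117011
gamma_S = 11.0 + 39.5 * cos(1.117011)
= 28.32 mN/m

28.32


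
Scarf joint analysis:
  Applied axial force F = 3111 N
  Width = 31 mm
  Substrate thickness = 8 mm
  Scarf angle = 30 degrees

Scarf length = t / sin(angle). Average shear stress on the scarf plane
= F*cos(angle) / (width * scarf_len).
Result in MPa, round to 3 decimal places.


Scarf length = 8 / sin(30 deg) = 16.0000 mm
cos(30 deg) = 0.866025
Shear = 3111 * 0.866025 / (31 * 16.0000)
= 5.432 MPa

5.432


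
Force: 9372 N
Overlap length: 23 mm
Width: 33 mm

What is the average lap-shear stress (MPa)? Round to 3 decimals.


Average shear stress = F / (overlap * width)
= 9372 / (23 * 33)
= 12.348 MPa

12.348


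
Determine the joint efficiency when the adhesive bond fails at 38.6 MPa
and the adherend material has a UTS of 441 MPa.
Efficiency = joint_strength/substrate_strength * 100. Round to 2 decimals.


Joint efficiency = 38.6 / 441 * 100
= 8.75%

8.75


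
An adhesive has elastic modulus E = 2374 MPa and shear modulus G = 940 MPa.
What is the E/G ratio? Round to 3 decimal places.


E/G = 2374 / 940 = 2.526

2.526


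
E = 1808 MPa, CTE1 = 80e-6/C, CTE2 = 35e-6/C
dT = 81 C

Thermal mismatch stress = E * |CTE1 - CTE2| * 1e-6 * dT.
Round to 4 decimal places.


= 1808 * 45e-6 * 81
= 6.5902 MPa

6.5902


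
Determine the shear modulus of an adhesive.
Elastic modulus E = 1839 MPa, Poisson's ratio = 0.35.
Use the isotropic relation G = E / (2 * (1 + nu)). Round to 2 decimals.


G = 1839 / (2*(1+0.35)) = 1839 / 2.70
= 681.11 MPa

681.11


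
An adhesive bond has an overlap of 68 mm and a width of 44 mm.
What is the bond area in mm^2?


Bond area = overlap * width
= 68 * 44
= 2992 mm^2

2992


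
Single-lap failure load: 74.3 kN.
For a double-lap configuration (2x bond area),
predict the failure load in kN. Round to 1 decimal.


Failure load = 74.3 * 2 = 148.6 kN

148.6


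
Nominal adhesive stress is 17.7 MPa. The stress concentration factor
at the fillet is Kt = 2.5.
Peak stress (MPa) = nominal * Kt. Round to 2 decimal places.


Peak = 17.7 * 2.5 = 44.25 MPa

44.25


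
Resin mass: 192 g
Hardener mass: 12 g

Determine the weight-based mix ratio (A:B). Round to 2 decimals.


Ratio = 192 / 12 = 16.00

16.00


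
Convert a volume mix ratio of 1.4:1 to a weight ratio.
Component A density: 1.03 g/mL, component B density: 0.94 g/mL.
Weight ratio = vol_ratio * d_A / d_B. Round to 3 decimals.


= 1.4 * 1.03 / 0.94 = 1.534

1.534


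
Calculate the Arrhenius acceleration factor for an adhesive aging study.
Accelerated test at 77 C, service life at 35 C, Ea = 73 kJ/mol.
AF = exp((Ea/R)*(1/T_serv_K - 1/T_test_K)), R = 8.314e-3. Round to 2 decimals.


T_test = 350.15 K, T_serv = 308.15 K
Ea/R = 73 / 0.008314 = 8780.37
AF = exp(8780.37 * (1/308.15 - 1/350.15))
= 30.50

30.50


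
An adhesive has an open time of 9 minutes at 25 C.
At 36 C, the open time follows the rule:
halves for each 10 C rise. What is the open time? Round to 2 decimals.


Factor = 2^((36-25)/10) = 2.1435
Open time = 9 / 2.1435 = 4.20 min

4.20


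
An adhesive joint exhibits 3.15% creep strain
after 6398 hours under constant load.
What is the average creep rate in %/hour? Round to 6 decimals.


Creep rate = strain / time
= 3.15 / 6398
= 0.000492 %/h

0.000492


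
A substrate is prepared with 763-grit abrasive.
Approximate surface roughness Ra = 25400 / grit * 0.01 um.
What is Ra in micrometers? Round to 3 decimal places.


Ra = 25400 / 763 * 0.01 = 0.333 um

0.333


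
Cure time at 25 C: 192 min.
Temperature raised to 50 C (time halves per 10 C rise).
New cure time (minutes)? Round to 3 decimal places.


Acceleration factor = 2^(25/10) = 5.6569
New time = 192 / 5.6569 = 33.941 min

33.941


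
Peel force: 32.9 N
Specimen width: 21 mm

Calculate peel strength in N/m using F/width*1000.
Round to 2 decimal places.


Peel strength = 32.9 / 21 * 1000 = 1566.67 N/m

1566.67


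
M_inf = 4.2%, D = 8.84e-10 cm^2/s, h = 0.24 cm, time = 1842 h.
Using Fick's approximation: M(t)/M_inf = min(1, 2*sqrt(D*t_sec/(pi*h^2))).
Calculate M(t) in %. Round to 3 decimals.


t = 6631200 s
ratio = min(1, 2*sqrt(8.84e-10*6631200/(pi*0.0576)))
= 0.359970
M(t) = 4.2 * 0.359970 = 1.512%

1.512


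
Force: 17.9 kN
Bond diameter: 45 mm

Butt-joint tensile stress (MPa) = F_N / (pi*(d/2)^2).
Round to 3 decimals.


F_N = 17.9 * 1000 = 17900.0 N
A = pi*(22.5)^2 = 1590.4313 mm^2
stress = 17900.0 / 1590.4313 = 11.255 MPa

11.255


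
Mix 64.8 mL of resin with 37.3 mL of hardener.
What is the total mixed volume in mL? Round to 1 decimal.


Total = 64.8 + 37.3 = 102.1 mL

102.1


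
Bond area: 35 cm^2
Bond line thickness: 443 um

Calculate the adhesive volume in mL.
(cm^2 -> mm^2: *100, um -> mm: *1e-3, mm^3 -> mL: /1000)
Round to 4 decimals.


V = 35*100 * 443*1e-3 / 1000
= 1.5505 mL

1.5505


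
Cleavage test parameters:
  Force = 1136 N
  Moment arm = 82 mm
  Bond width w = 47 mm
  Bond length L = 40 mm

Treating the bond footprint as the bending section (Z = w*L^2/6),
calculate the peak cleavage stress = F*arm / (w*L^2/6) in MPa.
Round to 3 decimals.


M = 1136 * 82 = 93152 N*mm
Z = 47 * 40^2 / 6 = 75200 / 6 mm^3
sigma = M / Z = 6 * 93152 / 75200 = 558912 / 75200
= 7.432 MPa

7.432


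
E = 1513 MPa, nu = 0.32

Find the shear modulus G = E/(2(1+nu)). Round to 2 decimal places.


G = 1513 / (2 * 1.32)
= 573.11 MPa

573.11


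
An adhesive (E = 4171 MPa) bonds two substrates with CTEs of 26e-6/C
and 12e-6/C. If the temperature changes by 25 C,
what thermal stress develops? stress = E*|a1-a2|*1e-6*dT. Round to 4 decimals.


Stress = 4171 * |26 - 12| * 1e-6 * 25
= 1.4599 MPa

1.4599


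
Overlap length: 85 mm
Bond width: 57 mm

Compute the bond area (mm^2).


Bond area = 85 * 57 = 4845 mm^2

4845


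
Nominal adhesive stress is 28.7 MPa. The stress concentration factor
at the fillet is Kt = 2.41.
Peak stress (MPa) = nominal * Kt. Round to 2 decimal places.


Peak = 28.7 * 2.41 = 69.17 MPa

69.17


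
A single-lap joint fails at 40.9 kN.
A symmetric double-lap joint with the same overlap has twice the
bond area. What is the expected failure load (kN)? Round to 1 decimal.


Double-lap load = 2 * 40.9 = 81.8 kN

81.8


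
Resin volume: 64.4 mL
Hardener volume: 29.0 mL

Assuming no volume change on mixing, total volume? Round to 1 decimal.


V_total = 64.4 + 29.0 = 93.4 mL

93.4


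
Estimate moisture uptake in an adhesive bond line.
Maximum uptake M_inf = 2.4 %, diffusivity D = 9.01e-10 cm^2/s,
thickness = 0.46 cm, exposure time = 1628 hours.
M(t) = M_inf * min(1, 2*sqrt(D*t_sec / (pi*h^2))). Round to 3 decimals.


Convert time: 1628 h = 5860800 s
ratio = min(1, 2*sqrt(9.01e-10*5860800/(pi*0.46^2)))
= 0.178254
M(t) = 2.4 * 0.178254 = 0.428%

0.428


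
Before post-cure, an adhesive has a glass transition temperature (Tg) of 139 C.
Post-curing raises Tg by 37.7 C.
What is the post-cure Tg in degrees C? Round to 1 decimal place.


Tg_post = Tg_base + delta_Tg
= 139 + 37.7
= 176.7 C

176.7


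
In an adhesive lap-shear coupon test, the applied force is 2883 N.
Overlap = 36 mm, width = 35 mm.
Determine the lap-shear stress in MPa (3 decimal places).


stress = F / (overlap * width)
= 2883 / (36 * 35)
= 2.288 MPa

2.288


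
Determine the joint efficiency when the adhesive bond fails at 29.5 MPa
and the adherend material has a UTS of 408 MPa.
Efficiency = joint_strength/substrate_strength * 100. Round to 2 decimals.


Joint efficiency = 29.5 / 408 * 100
= 7.23%

7.23


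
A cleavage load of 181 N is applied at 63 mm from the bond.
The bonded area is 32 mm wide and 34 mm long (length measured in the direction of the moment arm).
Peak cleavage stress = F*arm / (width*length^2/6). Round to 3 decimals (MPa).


Moment = 181 * 63 = 11403 N*mm
Section modulus = 32 * 1156 / 6 = 36992 / 6 mm^3
Stress = 11403 / (36992 / 6) = 68418 / 36992
= 1.850 MPa

1.850


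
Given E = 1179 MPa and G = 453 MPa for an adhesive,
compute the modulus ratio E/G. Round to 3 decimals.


E/G ratio = 1179 / 453 = 2.603

2.603


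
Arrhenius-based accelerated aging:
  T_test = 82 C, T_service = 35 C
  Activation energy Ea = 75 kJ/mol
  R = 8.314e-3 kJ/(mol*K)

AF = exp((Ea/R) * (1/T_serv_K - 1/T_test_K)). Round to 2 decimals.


T_test_K = 355.15, T_serv_K = 308.15
AF = exp((75/8.314e-3) * (1/308.15 - 1/355.15))
= 48.14

48.14


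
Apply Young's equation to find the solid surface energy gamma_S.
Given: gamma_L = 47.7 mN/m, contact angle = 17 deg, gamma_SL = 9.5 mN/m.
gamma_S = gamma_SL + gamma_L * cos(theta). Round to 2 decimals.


theta_rad = 17 * pi/180 = 0.296706
gamma_S = 9.5 + 47.7 * cos(0.296706)
= 55.12 mN/m

55.12


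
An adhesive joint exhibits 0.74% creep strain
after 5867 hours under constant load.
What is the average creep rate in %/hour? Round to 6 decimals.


Creep rate = strain / time
= 0.74 / 5867
= 0.000126 %/h

0.000126


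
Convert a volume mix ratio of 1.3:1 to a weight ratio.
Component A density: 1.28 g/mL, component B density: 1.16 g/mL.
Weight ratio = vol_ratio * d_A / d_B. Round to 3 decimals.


= 1.3 * 1.28 / 1.16 = 1.434

1.434


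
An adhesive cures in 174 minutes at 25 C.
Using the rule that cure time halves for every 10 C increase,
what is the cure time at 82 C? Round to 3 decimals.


Factor = 2^((82 - 25) / 10) = 51.9842
Cure time = 174 / 51.9842
= 3.347 minutes

3.347


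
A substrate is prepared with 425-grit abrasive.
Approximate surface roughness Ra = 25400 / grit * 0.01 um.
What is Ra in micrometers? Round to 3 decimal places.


Ra = 25400 / 425 * 0.01 = 0.598 um

0.598


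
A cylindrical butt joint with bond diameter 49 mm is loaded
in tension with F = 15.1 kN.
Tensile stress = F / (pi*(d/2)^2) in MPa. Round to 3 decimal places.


Area = pi * (49/2)^2 = 1885.7410 mm^2
Stress = 15.1*1000 / 1885.7410
= 8.007 MPa

8.007


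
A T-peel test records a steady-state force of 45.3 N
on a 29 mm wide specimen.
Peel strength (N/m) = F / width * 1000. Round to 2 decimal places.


Peel strength = 45.3 / 29 * 1000
= 1562.07 N/m

1562.07


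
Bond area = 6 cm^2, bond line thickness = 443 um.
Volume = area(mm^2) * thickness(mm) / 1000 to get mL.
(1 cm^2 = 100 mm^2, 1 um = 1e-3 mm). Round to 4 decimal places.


area_mm2 = 6 * 100 = 600
blt_mm = 443 * 1e-3 = 0.443
vol_mm3 = 600 * 0.443 = 265.8
vol_mL = 265.8 / 1000 = 0.2658 mL

0.2658


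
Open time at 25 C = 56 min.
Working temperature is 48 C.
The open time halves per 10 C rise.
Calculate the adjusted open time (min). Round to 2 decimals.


factor = 2^((48 - 25) / 10) = 4.9246
ot = 56 / 4.9246 = 11.37 min

11.37


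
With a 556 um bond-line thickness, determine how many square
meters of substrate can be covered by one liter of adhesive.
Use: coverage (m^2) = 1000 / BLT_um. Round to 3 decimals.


Coverage = 1000 / 556 = 1.799 m^2

1.799


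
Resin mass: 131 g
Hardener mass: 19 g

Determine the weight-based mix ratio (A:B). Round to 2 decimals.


Ratio = 131 / 19 = 6.89

6.89


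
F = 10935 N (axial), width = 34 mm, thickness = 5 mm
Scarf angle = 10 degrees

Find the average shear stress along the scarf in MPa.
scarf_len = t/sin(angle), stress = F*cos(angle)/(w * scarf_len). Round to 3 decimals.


scarf_len = 5/sin(10 deg) = 28.7939
cos(10 deg) = 0.984808
stress = 10935*0.984808/(34*28.7939) = 11.000 MPa

11.000


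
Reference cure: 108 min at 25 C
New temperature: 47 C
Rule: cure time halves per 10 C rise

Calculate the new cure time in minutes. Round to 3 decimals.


factor = 2^((47-25)/10) = 4.5948
t_new = 108 / 4.5948 = 23.505 min

23.505


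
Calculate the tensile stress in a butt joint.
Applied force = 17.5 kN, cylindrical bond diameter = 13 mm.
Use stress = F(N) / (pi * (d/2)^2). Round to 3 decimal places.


A = pi * 6.5^2 = 132.7323 mm^2
sigma = 17500.0 / 132.7323 = 131.844 MPa

131.844


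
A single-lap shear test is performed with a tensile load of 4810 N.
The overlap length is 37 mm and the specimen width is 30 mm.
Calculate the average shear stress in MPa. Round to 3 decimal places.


Shear stress = F / (overlap * width)
= 4810 / (37 * 30)
= 4810 / 1110
= 4.333 MPa

4.333


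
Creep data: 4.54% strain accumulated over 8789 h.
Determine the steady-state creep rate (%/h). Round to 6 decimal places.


Rate = 4.54 / 8789 = 0.000517 %/h

0.000517


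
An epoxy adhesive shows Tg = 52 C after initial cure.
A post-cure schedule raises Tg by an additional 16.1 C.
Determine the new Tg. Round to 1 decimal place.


New Tg = 52 + 16.1
= 68.1 C

68.1


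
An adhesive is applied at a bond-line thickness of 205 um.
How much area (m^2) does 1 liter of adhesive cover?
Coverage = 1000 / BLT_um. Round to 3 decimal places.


Coverage = 1000 / 205 = 4.878 m^2

4.878


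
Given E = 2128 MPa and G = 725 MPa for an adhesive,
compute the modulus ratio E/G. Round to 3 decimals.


E/G ratio = 2128 / 725 = 2.935

2.935


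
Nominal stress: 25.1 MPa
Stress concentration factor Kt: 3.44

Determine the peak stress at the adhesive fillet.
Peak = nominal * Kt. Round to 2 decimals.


Peak stress = 25.1 * 3.44
= 86.34 MPa

86.34


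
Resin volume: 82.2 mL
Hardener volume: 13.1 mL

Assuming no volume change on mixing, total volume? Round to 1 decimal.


V_total = 82.2 + 13.1 = 95.3 mL

95.3


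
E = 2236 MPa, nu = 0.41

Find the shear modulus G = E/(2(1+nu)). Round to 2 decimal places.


G = 2236 / (2 * 1.41)
= 792.91 MPa

792.91


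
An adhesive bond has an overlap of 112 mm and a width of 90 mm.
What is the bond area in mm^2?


Bond area = overlap * width
= 112 * 90
= 10080 mm^2

10080


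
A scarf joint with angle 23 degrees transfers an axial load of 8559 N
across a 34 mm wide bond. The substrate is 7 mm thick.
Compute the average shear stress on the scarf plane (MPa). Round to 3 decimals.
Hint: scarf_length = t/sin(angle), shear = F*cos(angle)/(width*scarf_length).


scarf_length = 7 / sin(23 deg) = 17.9151 mm
cos(23 deg) = 0.920505
shear stress = 8559 * 0.920505 / (34 * 17.9151)
= 12.935 MPa

12.935


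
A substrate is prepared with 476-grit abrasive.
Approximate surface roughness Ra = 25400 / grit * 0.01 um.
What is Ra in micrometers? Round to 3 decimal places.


Ra = 25400 / 476 * 0.01 = 0.534 um

0.534


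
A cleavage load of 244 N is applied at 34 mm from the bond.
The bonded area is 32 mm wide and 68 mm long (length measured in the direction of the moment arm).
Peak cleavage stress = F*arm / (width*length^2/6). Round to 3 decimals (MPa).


Moment = 244 * 34 = 8296 N*mm
Section modulus = 32 * 4624 / 6 = 147968 / 6 mm^3
Stress = 8296 / (147968 / 6) = 49776 / 147968
= 0.336 MPa

0.336


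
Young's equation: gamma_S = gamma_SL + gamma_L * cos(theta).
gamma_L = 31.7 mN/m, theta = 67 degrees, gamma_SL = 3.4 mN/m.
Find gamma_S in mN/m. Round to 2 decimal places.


cos(67 deg) = 0.390731
gamma_S = 3.4 + 31.7 * 0.390731
= 15.79 mN/m

15.79


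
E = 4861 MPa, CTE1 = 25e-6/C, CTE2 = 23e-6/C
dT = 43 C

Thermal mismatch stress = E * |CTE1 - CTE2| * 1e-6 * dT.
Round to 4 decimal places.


= 4861 * 2e-6 * 43
= 0.4180 MPa

0.4180


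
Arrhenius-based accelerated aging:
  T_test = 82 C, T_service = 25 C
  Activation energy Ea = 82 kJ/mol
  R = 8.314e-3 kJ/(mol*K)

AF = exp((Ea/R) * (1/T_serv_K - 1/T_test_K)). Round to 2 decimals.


T_test_K = 355.15, T_serv_K = 298.15
AF = exp((82/8.314e-3) * (1/298.15 - 1/355.15))
= 202.20

202.20


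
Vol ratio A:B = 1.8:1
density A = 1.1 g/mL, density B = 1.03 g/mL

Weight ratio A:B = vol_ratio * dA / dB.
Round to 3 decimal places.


Weight ratio = 1.8 * 1.1 / 1.03
= 1.922

1.922


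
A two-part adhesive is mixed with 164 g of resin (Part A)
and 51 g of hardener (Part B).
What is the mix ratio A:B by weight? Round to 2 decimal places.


Mix ratio = mass_A / mass_B
= 164 / 51
= 3.22

3.22


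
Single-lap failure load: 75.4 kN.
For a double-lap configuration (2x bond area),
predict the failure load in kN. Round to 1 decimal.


Failure load = 75.4 * 2 = 150.8 kN

150.8


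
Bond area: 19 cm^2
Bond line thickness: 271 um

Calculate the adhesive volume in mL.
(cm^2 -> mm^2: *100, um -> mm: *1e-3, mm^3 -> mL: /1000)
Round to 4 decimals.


V = 19*100 * 271*1e-3 / 1000
= 0.5149 mL

0.5149


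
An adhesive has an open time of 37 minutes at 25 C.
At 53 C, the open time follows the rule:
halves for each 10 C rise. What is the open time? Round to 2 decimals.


Factor = 2^((53-25)/10) = 6.9644
Open time = 37 / 6.9644 = 5.31 min

5.31


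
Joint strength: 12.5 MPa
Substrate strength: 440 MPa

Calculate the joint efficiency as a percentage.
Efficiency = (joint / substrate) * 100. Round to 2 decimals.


Efficiency = (12.5 / 440) * 100 = 2.84%

2.84


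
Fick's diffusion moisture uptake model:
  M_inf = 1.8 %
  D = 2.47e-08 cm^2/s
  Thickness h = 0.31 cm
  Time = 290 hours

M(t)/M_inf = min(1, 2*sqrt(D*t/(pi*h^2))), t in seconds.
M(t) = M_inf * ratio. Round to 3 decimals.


t_sec = 290 * 3600 = 1044000
ratio = 2*sqrt(2.47e-08*1044000/(pi*0.31^2))
= min(1, 0.584510)
= 0.584510
M(t) = 1.8 * 0.584510 = 1.052 %

1.052


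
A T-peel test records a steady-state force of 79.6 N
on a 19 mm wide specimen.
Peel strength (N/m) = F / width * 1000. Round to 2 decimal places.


Peel strength = 79.6 / 19 * 1000
= 4189.47 N/m

4189.47


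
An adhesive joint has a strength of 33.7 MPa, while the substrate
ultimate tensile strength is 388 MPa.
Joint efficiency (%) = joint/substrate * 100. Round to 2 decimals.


Efficiency = 33.7 / 388 * 100
= 8.69%

8.69


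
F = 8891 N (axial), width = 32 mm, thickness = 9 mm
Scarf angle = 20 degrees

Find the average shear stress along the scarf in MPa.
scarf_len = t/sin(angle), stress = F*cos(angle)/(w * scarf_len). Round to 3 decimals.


scarf_len = 9/sin(20 deg) = 26.3142
cos(20 deg) = 0.939693
stress = 8891*0.939693/(32*26.3142) = 9.922 MPa

9.922


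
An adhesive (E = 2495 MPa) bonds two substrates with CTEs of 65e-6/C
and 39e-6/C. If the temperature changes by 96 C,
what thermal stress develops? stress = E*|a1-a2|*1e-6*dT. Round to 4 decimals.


Stress = 2495 * |65 - 39| * 1e-6 * 96
= 6.2275 MPa

6.2275


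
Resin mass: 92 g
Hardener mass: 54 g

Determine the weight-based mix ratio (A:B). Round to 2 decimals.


Ratio = 92 / 54 = 1.70

1.70


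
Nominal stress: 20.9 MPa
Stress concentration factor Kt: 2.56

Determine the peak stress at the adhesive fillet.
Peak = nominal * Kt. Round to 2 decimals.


Peak stress = 20.9 * 2.56
= 53.50 MPa

53.50


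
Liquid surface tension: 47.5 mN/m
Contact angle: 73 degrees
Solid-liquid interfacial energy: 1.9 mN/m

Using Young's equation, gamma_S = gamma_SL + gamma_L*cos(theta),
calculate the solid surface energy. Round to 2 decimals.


gamma_S = 1.9 + 47.5 * cos(73)
= 15.79 mN/m

15.79


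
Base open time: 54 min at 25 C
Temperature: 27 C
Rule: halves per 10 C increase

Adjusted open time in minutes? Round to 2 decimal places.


Acceleration = 2^((27-25)/10) = 1.1487
Open time = 54 / 1.1487 = 47.01 min

47.01


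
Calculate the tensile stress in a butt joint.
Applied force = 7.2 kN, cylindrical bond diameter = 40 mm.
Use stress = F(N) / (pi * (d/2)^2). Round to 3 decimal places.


A = pi * 20.0^2 = 1256.6371 mm^2
sigma = 7200.0 / 1256.6371 = 5.730 MPa

5.730


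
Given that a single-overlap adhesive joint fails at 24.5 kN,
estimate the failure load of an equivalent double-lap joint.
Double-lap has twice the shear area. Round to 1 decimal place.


Double-lap factor = 2
Expected load = 24.5 * 2 = 49.0 kN

49.0


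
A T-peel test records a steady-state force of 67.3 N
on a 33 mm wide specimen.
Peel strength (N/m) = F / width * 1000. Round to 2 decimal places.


Peel strength = 67.3 / 33 * 1000
= 2039.39 N/m

2039.39


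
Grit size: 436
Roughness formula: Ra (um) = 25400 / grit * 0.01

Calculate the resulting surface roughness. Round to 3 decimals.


Ra = 25400 / 436 * 0.01
= 0.583 um

0.583


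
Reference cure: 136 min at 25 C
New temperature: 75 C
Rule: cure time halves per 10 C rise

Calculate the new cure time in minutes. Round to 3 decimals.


factor = 2^((75-25)/10) = 32.0000
t_new = 136 / 32.0000 = 4.250 min

4.250


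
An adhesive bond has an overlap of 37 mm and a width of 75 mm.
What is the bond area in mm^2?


Bond area = overlap * width
= 37 * 75
= 2775 mm^2

2775


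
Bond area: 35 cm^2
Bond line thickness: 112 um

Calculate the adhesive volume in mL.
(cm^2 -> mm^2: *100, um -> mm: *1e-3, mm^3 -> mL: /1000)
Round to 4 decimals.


V = 35*100 * 112*1e-3 / 1000
= 0.3920 mL

0.3920


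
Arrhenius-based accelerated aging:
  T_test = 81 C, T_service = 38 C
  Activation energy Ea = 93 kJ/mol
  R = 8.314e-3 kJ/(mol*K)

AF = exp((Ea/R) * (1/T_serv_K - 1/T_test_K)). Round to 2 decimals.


T_test_K = 354.15, T_serv_K = 311.15
AF = exp((93/8.314e-3) * (1/311.15 - 1/354.15))
= 78.65

78.65


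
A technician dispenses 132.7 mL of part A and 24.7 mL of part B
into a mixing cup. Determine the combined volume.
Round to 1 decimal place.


Combined volume = 132.7 + 24.7
= 157.4 mL

157.4


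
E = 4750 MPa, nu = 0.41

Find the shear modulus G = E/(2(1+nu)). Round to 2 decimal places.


G = 4750 / (2 * 1.41)
= 1684.40 MPa

1684.40


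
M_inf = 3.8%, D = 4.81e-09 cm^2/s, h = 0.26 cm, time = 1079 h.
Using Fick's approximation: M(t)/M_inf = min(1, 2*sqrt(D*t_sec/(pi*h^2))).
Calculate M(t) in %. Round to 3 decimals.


t = 3884400 s
ratio = min(1, 2*sqrt(4.81e-09*3884400/(pi*0.0676)))
= 0.593221
M(t) = 3.8 * 0.593221 = 2.254%

2.254


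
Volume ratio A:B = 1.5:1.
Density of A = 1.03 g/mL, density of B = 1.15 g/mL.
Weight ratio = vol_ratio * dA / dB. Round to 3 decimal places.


Wt ratio = 1.5 * 1.03 / 1.15
= 1.343

1.343


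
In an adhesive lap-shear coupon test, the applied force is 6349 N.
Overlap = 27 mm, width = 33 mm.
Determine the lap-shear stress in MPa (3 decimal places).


stress = F / (overlap * width)
= 6349 / (27 * 33)
= 7.126 MPa

7.126


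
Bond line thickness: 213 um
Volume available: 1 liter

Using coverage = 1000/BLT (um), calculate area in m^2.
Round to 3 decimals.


1 L = 1e6 mm^3, thickness = 213 um = 0.213 mm
Area = 1e6 / 0.213 mm^2 = (1e6 / 0.213) / 1e6 m^2 = 1000 / 213 m^2
= 4.695 m^2

4.695


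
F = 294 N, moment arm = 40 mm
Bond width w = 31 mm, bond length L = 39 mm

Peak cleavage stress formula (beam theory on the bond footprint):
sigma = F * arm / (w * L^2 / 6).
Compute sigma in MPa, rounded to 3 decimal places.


sigma = (294 * 40) / (31 * 1521 / 6)
= 11760 * 6 / 47151
= 70560 / 47151
= 1.496 MPa

1.496


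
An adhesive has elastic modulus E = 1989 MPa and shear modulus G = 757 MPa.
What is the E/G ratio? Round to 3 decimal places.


E/G = 1989 / 757 = 2.627

2.627


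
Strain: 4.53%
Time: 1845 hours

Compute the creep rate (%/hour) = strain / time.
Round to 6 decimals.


Creep rate = 4.53 / 1845
= 0.002455 %/h

0.002455


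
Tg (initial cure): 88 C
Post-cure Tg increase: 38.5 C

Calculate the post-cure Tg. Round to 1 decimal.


Post-cure Tg = 88 + 38.5 = 126.5 C

126.5


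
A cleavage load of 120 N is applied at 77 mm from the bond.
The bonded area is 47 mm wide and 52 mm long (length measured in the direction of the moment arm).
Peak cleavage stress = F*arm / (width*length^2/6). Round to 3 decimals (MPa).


Moment = 120 * 77 = 9240 N*mm
Section modulus = 47 * 2704 / 6 = 127088 / 6 mm^3
Stress = 9240 / (127088 / 6) = 55440 / 127088
= 0.436 MPa

0.436


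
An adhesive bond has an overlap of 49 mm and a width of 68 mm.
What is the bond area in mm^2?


Bond area = overlap * width
= 49 * 68
= 3332 mm^2

3332


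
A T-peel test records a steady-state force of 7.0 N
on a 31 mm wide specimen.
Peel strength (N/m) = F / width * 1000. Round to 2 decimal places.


Peel strength = 7.0 / 31 * 1000
= 225.81 N/m

225.81


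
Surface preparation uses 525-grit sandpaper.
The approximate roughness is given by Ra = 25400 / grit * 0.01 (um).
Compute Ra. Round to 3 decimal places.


Ra = 25400 / 525 * 0.01
= 254 / 525
= 0.484 um

0.484


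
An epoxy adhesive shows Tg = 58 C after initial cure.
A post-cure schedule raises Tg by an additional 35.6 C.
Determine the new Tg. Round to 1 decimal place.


New Tg = 58 + 35.6
= 93.6 C

93.6


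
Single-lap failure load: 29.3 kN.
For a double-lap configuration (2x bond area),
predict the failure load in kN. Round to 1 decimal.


Failure load = 29.3 * 2 = 58.6 kN

58.6


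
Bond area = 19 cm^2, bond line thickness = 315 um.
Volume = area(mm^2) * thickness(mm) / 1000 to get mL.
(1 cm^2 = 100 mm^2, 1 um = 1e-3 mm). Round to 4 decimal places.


area_mm2 = 19 * 100 = 1900
blt_mm = 315 * 1e-3 = 0.315
vol_mm3 = 1900 * 0.315 = 598.5
vol_mL = 598.5 / 1000 = 0.5985 mL

0.5985


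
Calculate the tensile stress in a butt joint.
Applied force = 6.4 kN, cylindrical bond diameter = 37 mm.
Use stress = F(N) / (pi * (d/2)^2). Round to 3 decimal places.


A = pi * 18.5^2 = 1075.2101 mm^2
sigma = 6400.0 / 1075.2101 = 5.952 MPa

5.952


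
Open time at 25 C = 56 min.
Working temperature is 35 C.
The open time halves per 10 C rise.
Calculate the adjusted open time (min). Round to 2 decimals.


factor = 2^((35 - 25) / 10) = 2.0000
ot = 56 / 2.0000 = 28.00 min

28.00


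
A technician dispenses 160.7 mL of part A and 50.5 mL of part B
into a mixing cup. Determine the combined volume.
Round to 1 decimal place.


Combined volume = 160.7 + 50.5
= 211.2 mL

211.2


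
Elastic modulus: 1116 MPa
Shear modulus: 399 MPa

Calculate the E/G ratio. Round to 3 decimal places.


E / G = 1116 / 399 = 2.797

2.797


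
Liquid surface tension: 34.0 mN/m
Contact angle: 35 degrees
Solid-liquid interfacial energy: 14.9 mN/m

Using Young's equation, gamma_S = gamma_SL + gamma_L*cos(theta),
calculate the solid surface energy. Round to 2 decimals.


gamma_S = 14.9 + 34.0 * cos(35)
= 42.75 mN/m

42.75


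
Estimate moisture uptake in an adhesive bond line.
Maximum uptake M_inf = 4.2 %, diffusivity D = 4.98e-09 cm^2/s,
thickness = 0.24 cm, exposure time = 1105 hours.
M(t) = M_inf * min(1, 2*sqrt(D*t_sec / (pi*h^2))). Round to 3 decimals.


Convert time: 1105 h = 3978000 s
ratio = min(1, 2*sqrt(4.98e-09*3978000/(pi*0.24^2)))
= 0.661745
M(t) = 4.2 * 0.661745 = 2.779%

2.779


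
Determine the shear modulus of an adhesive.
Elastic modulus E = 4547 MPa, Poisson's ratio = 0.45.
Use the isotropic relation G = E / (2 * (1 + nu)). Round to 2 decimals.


G = 4547 / (2*(1+0.45)) = 4547 / 2.90
= 1567.93 MPa

1567.93


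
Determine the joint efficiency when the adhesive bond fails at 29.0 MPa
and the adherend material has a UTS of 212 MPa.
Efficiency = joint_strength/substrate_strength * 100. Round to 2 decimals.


Joint efficiency = 29.0 / 212 * 100
= 13.68%

13.68


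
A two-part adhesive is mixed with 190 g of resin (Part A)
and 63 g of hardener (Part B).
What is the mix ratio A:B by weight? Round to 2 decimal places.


Mix ratio = mass_A / mass_B
= 190 / 63
= 3.02

3.02


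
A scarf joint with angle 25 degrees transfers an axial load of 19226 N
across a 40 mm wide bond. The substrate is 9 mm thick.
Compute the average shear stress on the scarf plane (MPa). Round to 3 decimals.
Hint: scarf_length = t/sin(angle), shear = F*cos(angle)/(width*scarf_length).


scarf_length = 9 / sin(25 deg) = 21.2958 mm
cos(25 deg) = 0.906308
shear stress = 19226 * 0.906308 / (40 * 21.2958)
= 20.456 MPa

20.456


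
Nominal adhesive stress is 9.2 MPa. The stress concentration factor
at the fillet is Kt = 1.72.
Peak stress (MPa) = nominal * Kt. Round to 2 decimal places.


Peak = 9.2 * 1.72 = 15.82 MPa

15.82


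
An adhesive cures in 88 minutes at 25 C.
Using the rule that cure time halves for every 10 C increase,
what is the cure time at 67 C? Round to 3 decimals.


Factor = 2^((67 - 25) / 10) = 18.3792
Cure time = 88 / 18.3792
= 4.788 minutes

4.788


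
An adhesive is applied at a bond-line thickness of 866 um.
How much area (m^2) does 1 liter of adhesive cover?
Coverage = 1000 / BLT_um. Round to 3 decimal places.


Coverage = 1000 / 866 = 1.155 m^2

1.155


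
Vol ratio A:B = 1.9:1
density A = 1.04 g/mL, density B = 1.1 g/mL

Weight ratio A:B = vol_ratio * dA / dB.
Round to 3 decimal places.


Weight ratio = 1.9 * 1.04 / 1.1
= 1.796

1.796


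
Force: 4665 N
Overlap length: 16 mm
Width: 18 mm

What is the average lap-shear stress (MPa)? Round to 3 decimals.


Average shear stress = F / (overlap * width)
= 4665 / (16 * 18)
= 16.198 MPa

16.198


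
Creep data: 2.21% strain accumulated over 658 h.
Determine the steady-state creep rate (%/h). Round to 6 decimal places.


Rate = 2.21 / 658 = 0.003359 %/h

0.003359


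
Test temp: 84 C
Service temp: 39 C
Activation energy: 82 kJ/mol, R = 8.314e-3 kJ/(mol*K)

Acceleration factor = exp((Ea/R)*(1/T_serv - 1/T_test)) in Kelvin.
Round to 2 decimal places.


AF = exp((82/0.008314)*(1/312.15 - 1/357.15))
= 53.58

53.58


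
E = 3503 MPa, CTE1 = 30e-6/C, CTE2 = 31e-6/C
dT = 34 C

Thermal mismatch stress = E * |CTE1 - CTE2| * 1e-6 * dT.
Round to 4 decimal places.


= 3503 * 1e-6 * 34
= 0.1191 MPa

0.1191


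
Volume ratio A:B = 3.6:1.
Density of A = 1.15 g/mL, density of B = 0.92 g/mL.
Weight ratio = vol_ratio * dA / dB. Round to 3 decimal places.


Wt ratio = 3.6 * 1.15 / 0.92
= 4.500

4.500


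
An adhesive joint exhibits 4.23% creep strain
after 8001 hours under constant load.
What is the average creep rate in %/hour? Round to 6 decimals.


Creep rate = strain / time
= 4.23 / 8001
= 0.000529 %/h

0.000529


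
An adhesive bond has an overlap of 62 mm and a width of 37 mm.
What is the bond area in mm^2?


Bond area = overlap * width
= 62 * 37
= 2294 mm^2

2294


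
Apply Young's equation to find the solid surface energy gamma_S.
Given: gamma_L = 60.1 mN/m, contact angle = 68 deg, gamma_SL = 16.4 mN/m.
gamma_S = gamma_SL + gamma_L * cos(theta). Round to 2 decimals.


theta_rad = 68 * pi/180 = 1.186824
gamma_S = 16.4 + 60.1 * cos(1.186824)
= 38.91 mN/m

38.91


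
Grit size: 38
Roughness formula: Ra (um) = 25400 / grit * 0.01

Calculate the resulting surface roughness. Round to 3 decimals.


Ra = 25400 / 38 * 0.01
= 6.684 um

6.684


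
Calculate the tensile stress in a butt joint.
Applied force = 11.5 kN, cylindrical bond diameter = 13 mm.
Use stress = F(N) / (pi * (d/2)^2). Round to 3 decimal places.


A = pi * 6.5^2 = 132.7323 mm^2
sigma = 11500.0 / 132.7323 = 86.641 MPa

86.641


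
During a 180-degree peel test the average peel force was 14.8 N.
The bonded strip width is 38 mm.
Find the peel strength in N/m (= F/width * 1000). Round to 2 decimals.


Peel strength = F/width * 1000
= 14.8 / 38 * 1000
= 389.47 N/m

389.47


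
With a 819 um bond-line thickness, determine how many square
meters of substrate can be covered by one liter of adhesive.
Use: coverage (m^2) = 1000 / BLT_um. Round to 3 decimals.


Coverage = 1000 / 819 = 1.221 m^2

1.221


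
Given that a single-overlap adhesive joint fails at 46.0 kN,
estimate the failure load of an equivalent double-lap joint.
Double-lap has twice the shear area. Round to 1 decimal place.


Double-lap factor = 2
Expected load = 46.0 * 2 = 92.0 kN

92.0


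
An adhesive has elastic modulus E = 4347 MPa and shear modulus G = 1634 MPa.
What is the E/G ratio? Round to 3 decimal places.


E/G = 4347 / 1634 = 2.660

2.660


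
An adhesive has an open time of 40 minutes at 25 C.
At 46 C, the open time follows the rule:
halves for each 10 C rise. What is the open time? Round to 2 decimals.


Factor = 2^((46-25)/10) = 4.2871
Open time = 40 / 4.2871 = 9.33 min

9.33


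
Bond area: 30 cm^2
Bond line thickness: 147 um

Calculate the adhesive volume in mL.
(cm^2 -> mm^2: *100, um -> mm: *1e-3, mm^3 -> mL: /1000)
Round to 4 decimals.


V = 30*100 * 147*1e-3 / 1000
= 0.4410 mL

0.4410


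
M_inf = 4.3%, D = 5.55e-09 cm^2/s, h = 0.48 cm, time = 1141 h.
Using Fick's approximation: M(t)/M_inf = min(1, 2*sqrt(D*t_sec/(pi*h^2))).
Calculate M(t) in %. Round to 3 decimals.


t = 4107600 s
ratio = min(1, 2*sqrt(5.55e-09*4107600/(pi*0.2304)))
= 0.354940
M(t) = 4.3 * 0.354940 = 1.526%

1.526


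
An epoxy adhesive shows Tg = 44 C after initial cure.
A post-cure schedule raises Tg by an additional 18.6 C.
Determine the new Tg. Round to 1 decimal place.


New Tg = 44 + 18.6
= 62.6 C

62.6


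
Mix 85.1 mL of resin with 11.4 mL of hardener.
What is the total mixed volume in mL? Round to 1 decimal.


Total = 85.1 + 11.4 = 96.5 mL

96.5


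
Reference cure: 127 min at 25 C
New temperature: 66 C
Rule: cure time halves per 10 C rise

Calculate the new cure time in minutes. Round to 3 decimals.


factor = 2^((66-25)/10) = 17.1484
t_new = 127 / 17.1484 = 7.406 min

7.406


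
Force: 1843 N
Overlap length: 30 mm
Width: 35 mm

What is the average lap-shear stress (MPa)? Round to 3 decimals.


Average shear stress = F / (overlap * width)
= 1843 / (30 * 35)
= 1.755 MPa

1.755


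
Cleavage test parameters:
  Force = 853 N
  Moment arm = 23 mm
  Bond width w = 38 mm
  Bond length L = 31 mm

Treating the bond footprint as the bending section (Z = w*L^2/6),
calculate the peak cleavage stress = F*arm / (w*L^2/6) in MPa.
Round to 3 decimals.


M = 853 * 23 = 19619 N*mm
Z = 38 * 31^2 / 6 = 36518 / 6 mm^3
sigma = M / Z = 6 * 19619 / 36518 = 117714 / 36518
= 3.223 MPa

3.223


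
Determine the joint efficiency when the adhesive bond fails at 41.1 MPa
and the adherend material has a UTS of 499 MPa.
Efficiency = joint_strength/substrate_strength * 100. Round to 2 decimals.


Joint efficiency = 41.1 / 499 * 100
= 8.24%

8.24


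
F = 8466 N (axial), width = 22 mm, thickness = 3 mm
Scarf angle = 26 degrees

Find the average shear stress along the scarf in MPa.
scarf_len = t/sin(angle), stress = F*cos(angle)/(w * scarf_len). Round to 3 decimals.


scarf_len = 3/sin(26 deg) = 6.8435
cos(26 deg) = 0.898794
stress = 8466*0.898794/(22*6.8435) = 50.540 MPa

50.540


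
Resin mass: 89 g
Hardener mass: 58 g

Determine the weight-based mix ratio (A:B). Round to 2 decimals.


Ratio = 89 / 58 = 1.53

1.53


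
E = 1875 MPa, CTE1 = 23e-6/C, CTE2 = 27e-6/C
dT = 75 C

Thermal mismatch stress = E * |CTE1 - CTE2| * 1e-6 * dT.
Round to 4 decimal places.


= 1875 * 4e-6 * 75
= 0.5625 MPa

0.5625


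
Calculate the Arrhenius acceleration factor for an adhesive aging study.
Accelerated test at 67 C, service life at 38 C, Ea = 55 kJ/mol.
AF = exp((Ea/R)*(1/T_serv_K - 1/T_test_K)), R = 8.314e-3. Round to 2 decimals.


T_test = 340.15 K, T_serv = 311.15 K
Ea/R = 55 / 0.008314 = 6615.35
AF = exp(6615.35 * (1/311.15 - 1/340.15))
= 6.13

6.13


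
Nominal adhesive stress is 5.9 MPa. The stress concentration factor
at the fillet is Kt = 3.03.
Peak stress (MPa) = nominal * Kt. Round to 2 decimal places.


Peak = 5.9 * 3.03 = 17.88 MPa

17.88


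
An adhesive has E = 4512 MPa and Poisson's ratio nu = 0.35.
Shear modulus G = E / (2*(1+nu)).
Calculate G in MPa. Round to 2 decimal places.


G = 4512 / (2*(1+0.35))
= 4512 / 2.70
= 1671.11 MPa

1671.11


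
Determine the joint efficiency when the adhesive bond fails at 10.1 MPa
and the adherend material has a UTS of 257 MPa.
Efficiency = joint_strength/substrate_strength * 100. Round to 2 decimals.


Joint efficiency = 10.1 / 257 * 100
= 3.93%

3.93


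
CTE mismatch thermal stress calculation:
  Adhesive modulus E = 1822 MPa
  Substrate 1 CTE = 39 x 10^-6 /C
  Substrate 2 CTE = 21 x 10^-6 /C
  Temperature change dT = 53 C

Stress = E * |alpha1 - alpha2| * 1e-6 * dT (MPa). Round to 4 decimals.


delta_alpha = |39 - 21| = 18 x 10^-6/C
Stress = 1822 * 18e-6 * 53
= 1.7382 MPa

1.7382


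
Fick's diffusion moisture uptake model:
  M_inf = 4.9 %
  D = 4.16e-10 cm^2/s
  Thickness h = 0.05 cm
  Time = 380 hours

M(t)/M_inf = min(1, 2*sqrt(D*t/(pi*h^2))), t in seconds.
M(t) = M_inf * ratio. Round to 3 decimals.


t_sec = 380 * 3600 = 1368000
ratio = 2*sqrt(4.16e-10*1368000/(pi*0.05^2))
= min(1, 0.538362)
= 0.538362
M(t) = 4.9 * 0.538362 = 2.638 %

2.638


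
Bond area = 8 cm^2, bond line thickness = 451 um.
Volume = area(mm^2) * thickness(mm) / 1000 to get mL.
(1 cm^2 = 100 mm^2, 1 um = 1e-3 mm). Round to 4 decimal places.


area_mm2 = 8 * 100 = 800
blt_mm = 451 * 1e-3 = 0.451
vol_mm3 = 800 * 0.451 = 360.8
vol_mL = 360.8 / 1000 = 0.3608 mL

0.3608


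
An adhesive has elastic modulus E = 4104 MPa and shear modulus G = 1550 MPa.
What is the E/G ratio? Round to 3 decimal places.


E/G = 4104 / 1550 = 2.648

2.648


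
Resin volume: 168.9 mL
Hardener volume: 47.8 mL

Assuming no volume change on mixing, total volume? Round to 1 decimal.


V_total = 168.9 + 47.8 = 216.7 mL

216.7
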